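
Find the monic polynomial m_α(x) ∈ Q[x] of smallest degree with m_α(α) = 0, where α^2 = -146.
m_α(x) = x^2 + 146

α satisfies α^2 + 146 = 0, so x^2 + 146 annihilates α. Since d = -146 is squarefree and ≠ 1, it is not a perfect square in Q, so x^2 + 146 has no rational root and is therefore irreducible over Q (a degree-2 polynomial over a field is irreducible iff it has no root). Hence m_α(x) = x^2 + 146.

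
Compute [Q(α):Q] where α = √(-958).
[Q(α):Q] = 2

[Q(α):Q] equals the degree of the minimal polynomial of α. Here α^2 = -958 and x^2 + 958 is irreducible (d = -958 is squarefree, ≠ 1, hence not a square), so deg(m_α) = 2. Thus [Q(α):Q] = 2.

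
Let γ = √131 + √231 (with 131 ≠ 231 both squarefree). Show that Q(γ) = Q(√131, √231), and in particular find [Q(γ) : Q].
[Q(γ) : Q] = 4 (equivalently, Q(γ) = Q(√131, √231))

Obviously Q(γ) ⊆ Q(√131, √231), and [Q(√131, √231):Q] = 4 (since 131, 231 are distinct squarefree integers > 1 with 30261 not a perfect square). To show equality we compute the minimal polynomial of γ. From γ = √131 + √231: γ^2 = 131 + 2√(30261) + 231 = 362 + 2√(30261), so γ^2 - 362 = 2√(30261); squaring, (γ^2 - 362)^2 = 4·30261, i.e. γ^4 - 724γ^2 + 131044 - 121044 = 0, i.e. γ^4 - 724γ^2 + 10000 = 0. So γ is a root of x^4 - 724x^2 + 10000. This polynomial is irreducible over Q: it has no rational root (each ±√131 ± √231 is irrational), and any factorization into two quadratics over Q would force √(30261) ∈ Q (pairing opposite roots) or √131, √231 ∈ Q (other pairings), all impossible. Hence [Q(γ):Q] = 4 = [Q(√131, √231):Q], so Q(γ) = Q(√131, √231).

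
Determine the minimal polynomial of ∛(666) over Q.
m_α(x) = x^3 - 666

α satisfies α^3 = 666, so x^3 - 666 annihilates α. By the rational root test, a rational root p/q (in lowest terms) of x^3 - 666 would satisfy p^3 = 666 q^3, forcing q = 1 and p^3 = 666; but 666 is not a perfect cube, contradiction. A monic cubic over Q with no rational root is irreducible (any nontrivial factorization would include a linear factor). Hence x^3 - 666 is the minimal polynomial of α, and in particular [Q(α):Q] = 3.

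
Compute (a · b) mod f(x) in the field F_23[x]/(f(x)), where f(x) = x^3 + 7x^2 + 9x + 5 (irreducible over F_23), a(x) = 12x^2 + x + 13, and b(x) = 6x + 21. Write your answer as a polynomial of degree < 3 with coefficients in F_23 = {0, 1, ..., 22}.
a · b ≡ 7x^2 + 3x + 5 (mod f(x))

Multiply in F_23[x]: a(x)·b(x) = (12x^2 + x + 13)·(6x + 21) = 3x^3 + 5x^2 + 7x + 20. This has degree ≥ 3, so divide by f(x) over F_23: 3x^3 + 5x^2 + 7x + 20 = (3)·(x^3 + 7x^2 + 9x + 5) + (7x^2 + 3x + 5). Hence a·b ≡ 7x^2 + 3x + 5 (mod f). (F_23[x]/(f) is a field with 23^3 = 12167 elements since f is irreducible of degree 3.)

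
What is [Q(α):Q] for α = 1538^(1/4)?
[Q(α):Q] = 4

α is a root of x^4 - 1538. By Eisenstein's criterion at the prime p = 2 (which divides the constant term 1538 but p^2 = 4 does not, since 1538 is squarefree), x^4 - 1538 is irreducible over Q. Hence [Q(α):Q] = 4.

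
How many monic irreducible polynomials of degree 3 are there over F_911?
There are 252019040 monic irreducible polynomials of degree 3 over F_911

Each element of F_{911^3} that lies in no proper subfield is a root of exactly one monic irreducible of degree 3 over F_911, and each such polynomial has 3 distinct roots in F_{911^3}. By Möbius inversion the count is N_911(3) = (1/3) Σ_{d|3} μ(3/d) · 911^d = (1/3)(μ(3)·911^1 + μ(1)·911^3) = 756057120/3 = 252019040.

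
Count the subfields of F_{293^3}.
F_{293^3} has 2 subfields

The subfields of F_{p^n} are exactly the fields F_{p^d} for d | n (each is the fixed field of the unique index-d subgroup of Gal(F_{p^n}/F_p) ≅ Z/nZ). The divisors of n = 3 are {1, 3}, giving 2 subfields: F_{293^1}, F_{293^3}.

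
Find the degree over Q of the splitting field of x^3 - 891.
[K : Q] = 6

The roots of x^3 - 891 are ∛891, ω∛891, ω^2∛891 where ω = e^(2πi/3) is a primitive cube root of unity, so K = Q(∛891, ω). Now [Q(∛891):Q] = 3 (since 891 is not a perfect cube, x^3 - 891 is irreducible) and [Q(ω):Q] = 2. Both 2 and 3 divide [K:Q], and [K:Q] ≤ 3·2 = 6, so [K:Q] = 6. (Equivalently: Q(∛891) ⊂ R but ω ∉ R, so [K : Q(∛891)] = 2.)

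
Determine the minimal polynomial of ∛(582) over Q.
m_α(x) = x^3 - 582

α satisfies α^3 = 582, so x^3 - 582 annihilates α. By the rational root test, a rational root p/q (in lowest terms) of x^3 - 582 would satisfy p^3 = 582 q^3, forcing q = 1 and p^3 = 582; but 582 is not a perfect cube, contradiction. A monic cubic over Q with no rational root is irreducible (any nontrivial factorization would include a linear factor). Hence x^3 - 582 is the minimal polynomial of α, and in particular [Q(α):Q] = 3.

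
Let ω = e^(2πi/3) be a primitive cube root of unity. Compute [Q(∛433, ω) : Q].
[Q(∛433, ω) : Q] = 6

[Q(∛433):Q] = 3 (min poly x^3 - 433, irreducible since 433 is not a perfect cube). [Q(ω):Q] = 2 (min poly x^2 + x + 1). Since Q(∛433) ⊂ R and ω ∉ R, we have ω ∉ Q(∛433), so x^2 + x + 1 remains irreducible over Q(∛433) and [Q(∛433, ω) : Q(∛433)] = 2. By the tower law, [Q(∛433, ω) : Q] = 3 · 2 = 6. (In fact Q(∛433, ω) is the splitting field of x^3 - 433 over Q.)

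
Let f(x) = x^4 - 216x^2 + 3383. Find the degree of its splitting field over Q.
[K : Q] = 4

Solving the quadratic in x^2: x^2 = (216 ± √(216^2 - 4·3383))/2 = (216 ± √33124)/2 = (216 ± 182)/2, giving x^2 = 199 or x^2 = 17. So f(x) = (x^2 - 199)(x^2 - 17) and the roots of f are ±√199, ±√17. Hence the splitting field is K = Q(√199, √17). Since 199 and 17 are distinct squarefree integers > 1, their product 3383 is not a perfect square, so √17 ∉ Q(√199). By the tower law [K:Q] = [Q(√199,√17):Q(√199)] · [Q(√199):Q] = 2 · 2 = 4.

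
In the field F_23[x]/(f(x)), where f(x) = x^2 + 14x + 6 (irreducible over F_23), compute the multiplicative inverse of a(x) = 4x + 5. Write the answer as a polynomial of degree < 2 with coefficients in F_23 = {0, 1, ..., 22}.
a(x)^(-1) ≡ 21x + 9 (mod f(x))

Since f is irreducible over F_23, F_23[x]/(f) is a field and a(x) ≠ 0 has an inverse. Apply the extended Euclidean algorithm to f(x) and a(x) in F_23[x]: f(x) = (6x + 19)·a(x) + (3). The last nonzero remainder is the constant 3 = gcd(f, a) in F_23. Back-substituting through the division chain expresses 3 = s(x)·a(x) + t(x)·f(x) with s(x) ≡ 17x + 4 (mod f), so (17x + 4)·a(x) ≡ 3 (mod f). Multiplying by 3^(-1) ≡ 8 in F_23 gives a(x)^(-1) ≡ 8·(17x + 4) ≡ 21x + 9 (mod f). Check: (4x + 5)·(21x + 9) = 15x^2 + 3x + 22 ≡ 1 (mod x^2 + 14x + 6).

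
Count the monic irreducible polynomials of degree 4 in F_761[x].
There are 83845138380 monic irreducible polynomials of degree 4 over F_761

Each element of F_{761^4} that lies in no proper subfield is a root of exactly one monic irreducible of degree 4 over F_761, and each such polynomial has 4 distinct roots in F_{761^4}. By Möbius inversion the count is N_761(4) = (1/4) Σ_{d|4} μ(4/d) · 761^d = (1/4)(μ(4)·761^1 + μ(2)·761^2 + μ(1)·761^4) = 335380553520/4 = 83845138380.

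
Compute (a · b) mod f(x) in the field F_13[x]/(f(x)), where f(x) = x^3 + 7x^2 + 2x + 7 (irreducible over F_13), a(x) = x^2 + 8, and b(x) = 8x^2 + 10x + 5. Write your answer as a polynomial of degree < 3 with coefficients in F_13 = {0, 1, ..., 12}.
a · b ≡ 11x^2 + 12x + 11 (mod f(x))

Multiply in F_13[x]: a(x)·b(x) = (x^2 + 8)·(8x^2 + 10x + 5) = 8x^4 + 10x^3 + 4x^2 + 2x + 1. This has degree ≥ 3, so divide by f(x) over F_13: 8x^4 + 10x^3 + 4x^2 + 2x + 1 = (8x + 6)·(x^3 + 7x^2 + 2x + 7) + (11x^2 + 12x + 11). Hence a·b ≡ 11x^2 + 12x + 11 (mod f). (F_13[x]/(f) is a field with 13^3 = 2197 elements since f is irreducible of degree 3.)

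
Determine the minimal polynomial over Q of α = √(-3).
m_α(x) = x^2 + 3

α satisfies α^2 + 3 = 0, so x^2 + 3 annihilates α. Since d = -3 is squarefree and ≠ 1, it is not a perfect square in Q, so x^2 + 3 has no rational root and is therefore irreducible over Q (a degree-2 polynomial over a field is irreducible iff it has no root). Hence m_α(x) = x^2 + 3.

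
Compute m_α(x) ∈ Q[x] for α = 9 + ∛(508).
m_α(x) = x^3 - 27x^2 + 243x - 1237

Set β = α - 9 = ∛(508), so β^3 = 508. Then (α - 9)^3 - 508 = 0, i.e. α is a root of g(x) = (x - 9)^3 - 508 = x^3 - 27x^2 + 243x - 1237. Since g(x) = h(x - 9) where h(x) = x^3 - 508, and h is irreducible over Q (because 508 is not a perfect cube, so h has no rational root, and a monic cubic with no rational root is irreducible), g is also irreducible (irreducibility is preserved under the substitution x → x - 9). Hence m_α(x) = x^3 - 27x^2 + 243x - 1237.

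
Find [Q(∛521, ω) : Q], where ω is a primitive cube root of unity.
[Q(∛521, ω) : Q] = 6

[Q(∛521):Q] = 3 (min poly x^3 - 521, irreducible since 521 is not a perfect cube). [Q(ω):Q] = 2 (min poly x^2 + x + 1). Since Q(∛521) ⊂ R and ω ∉ R, we have ω ∉ Q(∛521), so x^2 + x + 1 remains irreducible over Q(∛521) and [Q(∛521, ω) : Q(∛521)] = 2. By the tower law, [Q(∛521, ω) : Q] = 3 · 2 = 6. (In fact Q(∛521, ω) is the splitting field of x^3 - 521 over Q.)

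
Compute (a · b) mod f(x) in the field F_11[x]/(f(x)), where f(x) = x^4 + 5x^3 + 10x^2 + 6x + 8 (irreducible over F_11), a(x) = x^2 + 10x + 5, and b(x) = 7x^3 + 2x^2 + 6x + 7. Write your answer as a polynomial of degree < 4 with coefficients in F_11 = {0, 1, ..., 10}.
a · b ≡ 4x^3 + 6x^2 + 9x + 3 (mod f(x))

Multiply in F_11[x]: a(x)·b(x) = (x^2 + 10x + 5)·(7x^3 + 2x^2 + 6x + 7) = 7x^5 + 6x^4 + 6x^3 + x + 2. This has degree ≥ 4, so divide by f(x) over F_11: 7x^5 + 6x^4 + 6x^3 + x + 2 = (7x + 4)·(x^4 + 5x^3 + 10x^2 + 6x + 8) + (4x^3 + 6x^2 + 9x + 3). Hence a·b ≡ 4x^3 + 6x^2 + 9x + 3 (mod f). (F_11[x]/(f) is a field with 11^4 = 14641 elements since f is irreducible of degree 4.)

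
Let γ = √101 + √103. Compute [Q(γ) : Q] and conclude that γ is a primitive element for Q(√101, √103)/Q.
[Q(γ) : Q] = 4 (equivalently, Q(γ) = Q(√101, √103))

Obviously Q(γ) ⊆ Q(√101, √103), and [Q(√101, √103):Q] = 4 (since 101, 103 are distinct squarefree integers > 1 with 10403 not a perfect square). To show equality we compute the minimal polynomial of γ. From γ = √101 + √103: γ^2 = 101 + 2√(10403) + 103 = 204 + 2√(10403), so γ^2 - 204 = 2√(10403); squaring, (γ^2 - 204)^2 = 4·10403, i.e. γ^4 - 408γ^2 + 41616 - 41612 = 0, i.e. γ^4 - 408γ^2 + 4 = 0. So γ is a root of x^4 - 408x^2 + 4. This polynomial is irreducible over Q: it has no rational root (each ±√101 ± √103 is irrational), and any factorization into two quadratics over Q would force √(10403) ∈ Q (pairing opposite roots) or √101, √103 ∈ Q (other pairings), all impossible. Hence [Q(γ):Q] = 4 = [Q(√101, √103):Q], so Q(γ) = Q(√101, √103).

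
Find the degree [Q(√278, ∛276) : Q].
[Q(√278, ∛276) : Q] = 6

Let L = Q(√278, ∛276). Since Q(√278) ⊂ L and [Q(√278):Q] = 2, the tower law gives 2 | [L:Q]. Likewise Q(∛276) ⊂ L with [Q(∛276):Q] = 3 (because 276 is not a perfect cube), so 3 | [L:Q]. As gcd(2,3) = 1, [L:Q] is divisible by 6. Conversely L is generated over Q by √278 and ∛276, so [L:Q] ≤ 2·3 = 6. Therefore [Q(√278, ∛276) : Q] = 6.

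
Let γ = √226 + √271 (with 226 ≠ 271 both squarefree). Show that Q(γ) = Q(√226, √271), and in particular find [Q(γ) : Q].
[Q(γ) : Q] = 4 (equivalently, Q(γ) = Q(√226, √271))

Obviously Q(γ) ⊆ Q(√226, √271), and [Q(√226, √271):Q] = 4 (since 226, 271 are distinct squarefree integers > 1 with 61246 not a perfect square). To show equality we compute the minimal polynomial of γ. From γ = √226 + √271: γ^2 = 226 + 2√(61246) + 271 = 497 + 2√(61246), so γ^2 - 497 = 2√(61246); squaring, (γ^2 - 497)^2 = 4·61246, i.e. γ^4 - 994γ^2 + 247009 - 244984 = 0, i.e. γ^4 - 994γ^2 + 2025 = 0. So γ is a root of x^4 - 994x^2 + 2025. This polynomial is irreducible over Q: it has no rational root (each ±√226 ± √271 is irrational), and any factorization into two quadratics over Q would force √(61246) ∈ Q (pairing opposite roots) or √226, √271 ∈ Q (other pairings), all impossible. Hence [Q(γ):Q] = 4 = [Q(√226, √271):Q], so Q(γ) = Q(√226, √271).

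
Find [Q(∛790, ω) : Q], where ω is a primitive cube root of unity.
[Q(∛790, ω) : Q] = 6

[Q(∛790):Q] = 3 (min poly x^3 - 790, irreducible since 790 is not a perfect cube). [Q(ω):Q] = 2 (min poly x^2 + x + 1). Since Q(∛790) ⊂ R and ω ∉ R, we have ω ∉ Q(∛790), so x^2 + x + 1 remains irreducible over Q(∛790) and [Q(∛790, ω) : Q(∛790)] = 2. By the tower law, [Q(∛790, ω) : Q] = 3 · 2 = 6. (In fact Q(∛790, ω) is the splitting field of x^3 - 790 over Q.)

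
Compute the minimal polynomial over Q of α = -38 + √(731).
m_α(x) = x^2 + 76x + 713

From α + 38 = √(731), squaring gives (α + 38)^2 = 731, i.e. α^2 + 76α + 1444 = 731, so α^2 + 76α + 713 = 0. The discriminant of x^2 + 76x + 713 is (76)^2 - 4·(713) = 5776 - 2852 = 2924, and 4·(731) is not a perfect square in Q since 731 is squarefree and ≠ 1. Hence x^2 + 76x + 713 is irreducible over Q and is the minimal polynomial of α.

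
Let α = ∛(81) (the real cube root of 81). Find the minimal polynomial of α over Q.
m_α(x) = x^3 - 81

α satisfies α^3 = 81, so x^3 - 81 annihilates α. By the rational root test, a rational root p/q (in lowest terms) of x^3 - 81 would satisfy p^3 = 81 q^3, forcing q = 1 and p^3 = 81; but 81 is not a perfect cube, contradiction. A monic cubic over Q with no rational root is irreducible (any nontrivial factorization would include a linear factor). Hence x^3 - 81 is the minimal polynomial of α, and in particular [Q(α):Q] = 3.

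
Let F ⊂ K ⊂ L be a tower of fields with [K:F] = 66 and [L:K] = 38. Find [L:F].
[L:F] = 2508

The tower law says that for any tower of field extensions F ⊂ K ⊂ L with finite degrees, [L:F] = [L:K] · [K:F]. Here this gives [L:F] = 38 · 66 = 2508.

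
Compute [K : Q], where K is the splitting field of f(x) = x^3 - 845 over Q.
[K : Q] = 6

The roots of x^3 - 845 are ∛845, ω∛845, ω^2∛845 where ω = e^(2πi/3) is a primitive cube root of unity, so K = Q(∛845, ω). Now [Q(∛845):Q] = 3 (since 845 is not a perfect cube, x^3 - 845 is irreducible) and [Q(ω):Q] = 2. Both 2 and 3 divide [K:Q], and [K:Q] ≤ 3·2 = 6, so [K:Q] = 6. (Equivalently: Q(∛845) ⊂ R but ω ∉ R, so [K : Q(∛845)] = 2.)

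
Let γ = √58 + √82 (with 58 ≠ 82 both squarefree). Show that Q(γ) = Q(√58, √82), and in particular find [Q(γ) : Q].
[Q(γ) : Q] = 4 (equivalently, Q(γ) = Q(√58, √82))

Obviously Q(γ) ⊆ Q(√58, √82), and [Q(√58, √82):Q] = 4 (since 58, 82 are distinct squarefree integers > 1 with 4756 not a perfect square). To show equality we compute the minimal polynomial of γ. From γ = √58 + √82: γ^2 = 58 + 2√(4756) + 82 = 140 + 2√(4756), so γ^2 - 140 = 2√(4756); squaring, (γ^2 - 140)^2 = 4·4756, i.e. γ^4 - 280γ^2 + 19600 - 19024 = 0, i.e. γ^4 - 280γ^2 + 576 = 0. So γ is a root of x^4 - 280x^2 + 576. This polynomial is irreducible over Q: it has no rational root (each ±√58 ± √82 is irrational), and any factorization into two quadratics over Q would force √(4756) ∈ Q (pairing opposite roots) or √58, √82 ∈ Q (other pairings), all impossible. Hence [Q(γ):Q] = 4 = [Q(√58, √82):Q], so Q(γ) = Q(√58, √82).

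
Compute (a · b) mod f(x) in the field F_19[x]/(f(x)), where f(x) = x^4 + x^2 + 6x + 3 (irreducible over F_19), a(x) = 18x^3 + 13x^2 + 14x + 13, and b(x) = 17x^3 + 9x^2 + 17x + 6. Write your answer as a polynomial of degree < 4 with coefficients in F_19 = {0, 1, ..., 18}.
a · b ≡ 15x^3 + 16x^2 + 9x + 1 (mod f(x))

Multiply in F_19[x]: a(x)·b(x) = (18x^3 + 13x^2 + 14x + 13)·(17x^3 + 9x^2 + 17x + 6) = 2x^6 + 3x^5 + 15x^4 + 11x^3 + 15x^2 + x + 2. This has degree ≥ 4, so divide by f(x) over F_19: 2x^6 + 3x^5 + 15x^4 + 11x^3 + 15x^2 + x + 2 = (2x^2 + 3x + 13)·(x^4 + x^2 + 6x + 3) + (15x^3 + 16x^2 + 9x + 1). Hence a·b ≡ 15x^3 + 16x^2 + 9x + 1 (mod f). (F_19[x]/(f) is a field with 19^4 = 130321 elements since f is irreducible of degree 4.)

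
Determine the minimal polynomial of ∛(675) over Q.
m_α(x) = x^3 - 675

α satisfies α^3 = 675, so x^3 - 675 annihilates α. By the rational root test, a rational root p/q (in lowest terms) of x^3 - 675 would satisfy p^3 = 675 q^3, forcing q = 1 and p^3 = 675; but 675 is not a perfect cube, contradiction. A monic cubic over Q with no rational root is irreducible (any nontrivial factorization would include a linear factor). Hence x^3 - 675 is the minimal polynomial of α, and in particular [Q(α):Q] = 3.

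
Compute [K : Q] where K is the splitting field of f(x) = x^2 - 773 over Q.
[K : Q] = 2

f(x) = x^2 - 773 factors as (x - √773)(x + √773). The splitting field is K = Q(√773). Since 773 is squarefree and > 1, it is not a perfect square, so x^2 - 773 is irreducible over Q and [Q(√773) : Q] = 2. Hence [K : Q] = 2.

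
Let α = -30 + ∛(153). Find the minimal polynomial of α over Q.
m_α(x) = x^3 + 90x^2 + 2700x + 26847

Set β = α + 30 = ∛(153), so β^3 = 153. Then (α + 30)^3 - 153 = 0, i.e. α is a root of g(x) = (x + 30)^3 - 153 = x^3 + 90x^2 + 2700x + 26847. Since g(x) = h(x + 30) where h(x) = x^3 - 153, and h is irreducible over Q (because 153 is not a perfect cube, so h has no rational root, and a monic cubic with no rational root is irreducible), g is also irreducible (irreducibility is preserved under the substitution x → x + 30). Hence m_α(x) = x^3 + 90x^2 + 2700x + 26847.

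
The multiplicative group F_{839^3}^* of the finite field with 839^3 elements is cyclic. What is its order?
|F_{839^3}^*| = 590589718

F_{839^3} has 839^3 = 590589719 elements; its multiplicative group consists of all nonzero elements, so |F_{839^3}^*| = 590589719 - 1 = 590589718. (It is cyclic since any finite subgroup of the multiplicative group of a field is cyclic.)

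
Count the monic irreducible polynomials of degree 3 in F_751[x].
There are 141188000 monic irreducible polynomials of degree 3 over F_751

Each element of F_{751^3} that lies in no proper subfield is a root of exactly one monic irreducible of degree 3 over F_751, and each such polynomial has 3 distinct roots in F_{751^3}. By Möbius inversion the count is N_751(3) = (1/3) Σ_{d|3} μ(3/d) · 751^d = (1/3)(μ(3)·751^1 + μ(1)·751^3) = 423564000/3 = 141188000.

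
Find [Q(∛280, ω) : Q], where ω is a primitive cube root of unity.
[Q(∛280, ω) : Q] = 6

[Q(∛280):Q] = 3 (min poly x^3 - 280, irreducible since 280 is not a perfect cube). [Q(ω):Q] = 2 (min poly x^2 + x + 1). Since Q(∛280) ⊂ R and ω ∉ R, we have ω ∉ Q(∛280), so x^2 + x + 1 remains irreducible over Q(∛280) and [Q(∛280, ω) : Q(∛280)] = 2. By the tower law, [Q(∛280, ω) : Q] = 3 · 2 = 6. (In fact Q(∛280, ω) is the splitting field of x^3 - 280 over Q.)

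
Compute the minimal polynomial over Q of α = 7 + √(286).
m_α(x) = x^2 - 14x - 237

From α - 7 = √(286), squaring gives (α - 7)^2 = 286, i.e. α^2 - 14α + 49 = 286, so α^2 - 14α - 237 = 0. The discriminant of x^2 - 14x - 237 is (-14)^2 - 4·(-237) = 196 + 948 = 1144, and 4·(286) is not a perfect square in Q since 286 is squarefree and ≠ 1. Hence x^2 - 14x - 237 is irreducible over Q and is the minimal polynomial of α.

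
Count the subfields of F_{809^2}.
F_{809^2} has 2 subfields

The subfields of F_{p^n} are exactly the fields F_{p^d} for d | n (each is the fixed field of the unique index-d subgroup of Gal(F_{p^n}/F_p) ≅ Z/nZ). The divisors of n = 2 are {1, 2}, giving 2 subfields: F_{809^1}, F_{809^2}.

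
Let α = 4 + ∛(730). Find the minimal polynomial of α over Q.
m_α(x) = x^3 - 12x^2 + 48x - 794

Set β = α - 4 = ∛(730), so β^3 = 730. Then (α - 4)^3 - 730 = 0, i.e. α is a root of g(x) = (x - 4)^3 - 730 = x^3 - 12x^2 + 48x - 794. Since g(x) = h(x - 4) where h(x) = x^3 - 730, and h is irreducible over Q (because 730 is not a perfect cube, so h has no rational root, and a monic cubic with no rational root is irreducible), g is also irreducible (irreducibility is preserved under the substitution x → x - 4). Hence m_α(x) = x^3 - 12x^2 + 48x - 794.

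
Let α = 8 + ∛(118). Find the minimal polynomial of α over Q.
m_α(x) = x^3 - 24x^2 + 192x - 630

Set β = α - 8 = ∛(118), so β^3 = 118. Then (α - 8)^3 - 118 = 0, i.e. α is a root of g(x) = (x - 8)^3 - 118 = x^3 - 24x^2 + 192x - 630. Since g(x) = h(x - 8) where h(x) = x^3 - 118, and h is irreducible over Q (because 118 is not a perfect cube, so h has no rational root, and a monic cubic with no rational root is irreducible), g is also irreducible (irreducibility is preserved under the substitution x → x - 8). Hence m_α(x) = x^3 - 24x^2 + 192x - 630.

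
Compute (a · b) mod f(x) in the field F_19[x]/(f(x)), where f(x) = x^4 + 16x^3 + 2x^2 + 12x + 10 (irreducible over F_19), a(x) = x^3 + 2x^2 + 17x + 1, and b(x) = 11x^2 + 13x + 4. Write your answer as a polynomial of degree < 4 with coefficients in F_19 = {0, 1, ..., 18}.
a · b ≡ 10x^2 + 10x + 8 (mod f(x))

Multiply in F_19[x]: a(x)·b(x) = (x^3 + 2x^2 + 17x + 1)·(11x^2 + 13x + 4) = 11x^5 + 16x^4 + 8x^3 + 12x^2 + 5x + 4. This has degree ≥ 4, so divide by f(x) over F_19: 11x^5 + 16x^4 + 8x^3 + 12x^2 + 5x + 4 = (11x + 11)·(x^4 + 16x^3 + 2x^2 + 12x + 10) + (10x^2 + 10x + 8). Hence a·b ≡ 10x^2 + 10x + 8 (mod f). (F_19[x]/(f) is a field with 19^4 = 130321 elements since f is irreducible of degree 4.)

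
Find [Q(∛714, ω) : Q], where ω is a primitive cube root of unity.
[Q(∛714, ω) : Q] = 6

[Q(∛714):Q] = 3 (min poly x^3 - 714, irreducible since 714 is not a perfect cube). [Q(ω):Q] = 2 (min poly x^2 + x + 1). Since Q(∛714) ⊂ R and ω ∉ R, we have ω ∉ Q(∛714), so x^2 + x + 1 remains irreducible over Q(∛714) and [Q(∛714, ω) : Q(∛714)] = 2. By the tower law, [Q(∛714, ω) : Q] = 3 · 2 = 6. (In fact Q(∛714, ω) is the splitting field of x^3 - 714 over Q.)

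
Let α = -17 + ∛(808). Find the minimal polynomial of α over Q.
m_α(x) = x^3 + 51x^2 + 867x + 4105

Set β = α + 17 = ∛(808), so β^3 = 808. Then (α + 17)^3 - 808 = 0, i.e. α is a root of g(x) = (x + 17)^3 - 808 = x^3 + 51x^2 + 867x + 4105. Since g(x) = h(x + 17) where h(x) = x^3 - 808, and h is irreducible over Q (because 808 is not a perfect cube, so h has no rational root, and a monic cubic with no rational root is irreducible), g is also irreducible (irreducibility is preserved under the substitution x → x + 17). Hence m_α(x) = x^3 + 51x^2 + 867x + 4105.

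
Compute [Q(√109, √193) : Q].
[Q(√109, √193) : Q] = 4

[Q(√109):Q] = 2 (min poly x^2 - 109, irreducible since 109 is squarefree > 1). For the top step, suppose √193 ∈ Q(√109), say √193 = c + d√109 with c, d ∈ Q. Squaring: 193 = c^2 + 109d^2 + 2cd√109. Since √109 ∉ Q this forces 2cd = 0. If d = 0 then √193 = c ∈ Q, contradicting 193 squarefree > 1. If c = 0 then 193 = 109d^2, so 109·193 = (109d)^2 is a perfect square in Q — but 109·193 = 21037 is not a perfect square (since 109 and 193 are distinct squarefree integers). Contradiction. Hence √193 ∉ Q(√109), so x^2 - 193 stays irreducible over Q(√109) and [Q(√109, √193) : Q(√109)] = 2. By the tower law, [Q(√109, √193) : Q] = 2 · 2 = 4.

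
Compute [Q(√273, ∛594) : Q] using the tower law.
[Q(√273, ∛594) : Q] = 6

Let L = Q(√273, ∛594). Since Q(√273) ⊂ L and [Q(√273):Q] = 2, the tower law gives 2 | [L:Q]. Likewise Q(∛594) ⊂ L with [Q(∛594):Q] = 3 (because 594 is not a perfect cube), so 3 | [L:Q]. As gcd(2,3) = 1, [L:Q] is divisible by 6. Conversely L is generated over Q by √273 and ∛594, so [L:Q] ≤ 2·3 = 6. Therefore [Q(√273, ∛594) : Q] = 6.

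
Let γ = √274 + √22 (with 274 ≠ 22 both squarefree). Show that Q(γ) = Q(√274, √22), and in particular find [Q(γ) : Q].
[Q(γ) : Q] = 4 (equivalently, Q(γ) = Q(√274, √22))

Obviously Q(γ) ⊆ Q(√274, √22), and [Q(√274, √22):Q] = 4 (since 274, 22 are distinct squarefree integers > 1 with 6028 not a perfect square). To show equality we compute the minimal polynomial of γ. From γ = √274 + √22: γ^2 = 274 + 2√(6028) + 22 = 296 + 2√(6028), so γ^2 - 296 = 2√(6028); squaring, (γ^2 - 296)^2 = 4·6028, i.e. γ^4 - 592γ^2 + 87616 - 24112 = 0, i.e. γ^4 - 592γ^2 + 63504 = 0. So γ is a root of x^4 - 592x^2 + 63504. This polynomial is irreducible over Q: it has no rational root (each ±√274 ± √22 is irrational), and any factorization into two quadratics over Q would force √(6028) ∈ Q (pairing opposite roots) or √274, √22 ∈ Q (other pairings), all impossible. Hence [Q(γ):Q] = 4 = [Q(√274, √22):Q], so Q(γ) = Q(√274, √22).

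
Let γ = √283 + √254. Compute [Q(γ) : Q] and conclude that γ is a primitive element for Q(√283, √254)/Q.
[Q(γ) : Q] = 4 (equivalently, Q(γ) = Q(√283, √254))

Obviously Q(γ) ⊆ Q(√283, √254), and [Q(√283, √254):Q] = 4 (since 283, 254 are distinct squarefree integers > 1 with 71882 not a perfect square). To show equality we compute the minimal polynomial of γ. From γ = √283 + √254: γ^2 = 283 + 2√(71882) + 254 = 537 + 2√(71882), so γ^2 - 537 = 2√(71882); squaring, (γ^2 - 537)^2 = 4·71882, i.e. γ^4 - 1074γ^2 + 288369 - 287528 = 0, i.e. γ^4 - 1074γ^2 + 841 = 0. So γ is a root of x^4 - 1074x^2 + 841. This polynomial is irreducible over Q: it has no rational root (each ±√283 ± √254 is irrational), and any factorization into two quadratics over Q would force √(71882) ∈ Q (pairing opposite roots) or √283, √254 ∈ Q (other pairings), all impossible. Hence [Q(γ):Q] = 4 = [Q(√283, √254):Q], so Q(γ) = Q(√283, √254).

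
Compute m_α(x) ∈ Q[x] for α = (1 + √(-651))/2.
m_α(x) = x^2 - x + 163

From 2α - 1 = √(-651), squaring gives (2α - 1)^2 = -651, i.e. 4α^2 - 4α + 1 = -651, so α^2 - α + (1 + 651)/4 = 0. Since -651 ≡ 1 (mod 4), (1 + 651)/4 = 163 ∈ Z. The polynomial x^2 - x + 163 has discriminant 1 - 4·(163) = -651, which is not a perfect square in Q (d = -651 is squarefree and ≠ 1), so x^2 - x + 163 is irreducible over Q. It is the minimal polynomial of α.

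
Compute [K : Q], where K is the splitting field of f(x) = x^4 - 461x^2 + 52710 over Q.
[K : Q] = 4

Solving the quadratic in x^2: x^2 = (461 ± √(461^2 - 4·52710))/2 = (461 ± √1681)/2 = (461 ± 41)/2, giving x^2 = 251 or x^2 = 210. So f(x) = (x^2 - 251)(x^2 - 210) and the roots of f are ±√251, ±√210. Hence the splitting field is K = Q(√251, √210). Since 251 and 210 are distinct squarefree integers > 1, their product 52710 is not a perfect square, so √210 ∉ Q(√251). By the tower law [K:Q] = [Q(√251,√210):Q(√251)] · [Q(√251):Q] = 2 · 2 = 4.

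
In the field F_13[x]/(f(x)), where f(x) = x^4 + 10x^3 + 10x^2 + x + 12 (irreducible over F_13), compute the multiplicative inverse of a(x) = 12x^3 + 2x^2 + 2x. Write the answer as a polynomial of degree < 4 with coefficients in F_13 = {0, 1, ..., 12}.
a(x)^(-1) ≡ 4x^3 + 3x^2 + 6x + 4 (mod f(x))

Since f is irreducible over F_13, F_13[x]/(f) is a field and a(x) ≠ 0 has an inverse. Apply the extended Euclidean algorithm to f(x) and a(x) in F_13[x]: f(x) = (12x + 1)·a(x) + (10x^2 + 12x + 12);  a(x) = (9x + 5)·(10x^2 + 12x + 12) + (3x + 5);  (10x^2 + 12x + 12) = (12x + 10)·(3x + 5) + (1). The last nonzero remainder is the constant 1 = gcd(f, a) in F_13. Back-substituting through the division chain expresses 1 = s(x)·a(x) + t(x)·f(x) with s(x) ≡ 4x^3 + 3x^2 + 6x + 4 (mod f), so a(x)^(-1) ≡ s(x) = 4x^3 + 3x^2 + 6x + 4 (mod f). Check: (12x^3 + 2x^2 + 2x)·(4x^3 + 3x^2 + 6x + 4) = 9x^6 + 5x^5 + 8x^4 + x^3 + 7x^2 + 8x ≡ 1 (mod x^4 + 10x^3 + 10x^2 + x + 12).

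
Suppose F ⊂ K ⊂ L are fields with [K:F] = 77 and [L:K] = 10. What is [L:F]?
[L:F] = 770

The tower law says that for any tower of field extensions F ⊂ K ⊂ L with finite degrees, [L:F] = [L:K] · [K:F]. Here this gives [L:F] = 10 · 77 = 770.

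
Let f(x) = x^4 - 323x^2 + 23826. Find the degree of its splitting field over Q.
[K : Q] = 4

Solving the quadratic in x^2: x^2 = (323 ± √(323^2 - 4·23826))/2 = (323 ± √9025)/2 = (323 ± 95)/2, giving x^2 = 114 or x^2 = 209. So f(x) = (x^2 - 114)(x^2 - 209) and the roots of f are ±√114, ±√209. Hence the splitting field is K = Q(√114, √209). Since 114 and 209 are distinct squarefree integers > 1, their product 23826 is not a perfect square, so √209 ∉ Q(√114). By the tower law [K:Q] = [Q(√114,√209):Q(√114)] · [Q(√114):Q] = 2 · 2 = 4.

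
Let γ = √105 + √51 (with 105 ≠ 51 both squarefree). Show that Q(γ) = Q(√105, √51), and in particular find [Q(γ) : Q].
[Q(γ) : Q] = 4 (equivalently, Q(γ) = Q(√105, √51))

Obviously Q(γ) ⊆ Q(√105, √51), and [Q(√105, √51):Q] = 4 (since 105, 51 are distinct squarefree integers > 1 with 5355 not a perfect square). To show equality we compute the minimal polynomial of γ. From γ = √105 + √51: γ^2 = 105 + 2√(5355) + 51 = 156 + 2√(5355), so γ^2 - 156 = 2√(5355); squaring, (γ^2 - 156)^2 = 4·5355, i.e. γ^4 - 312γ^2 + 24336 - 21420 = 0, i.e. γ^4 - 312γ^2 + 2916 = 0. So γ is a root of x^4 - 312x^2 + 2916. This polynomial is irreducible over Q: it has no rational root (each ±√105 ± √51 is irrational), and any factorization into two quadratics over Q would force √(5355) ∈ Q (pairing opposite roots) or √105, √51 ∈ Q (other pairings), all impossible. Hence [Q(γ):Q] = 4 = [Q(√105, √51):Q], so Q(γ) = Q(√105, √51).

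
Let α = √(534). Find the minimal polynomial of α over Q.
m_α(x) = x^2 - 534

α satisfies α^2 - 534 = 0, so x^2 - 534 annihilates α. Since d = 534 is squarefree and ≠ 1, it is not a perfect square in Q, so x^2 - 534 has no rational root and is therefore irreducible over Q (a degree-2 polynomial over a field is irreducible iff it has no root). Hence m_α(x) = x^2 - 534.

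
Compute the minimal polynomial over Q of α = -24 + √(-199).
m_α(x) = x^2 + 48x + 775

From α + 24 = √(-199), squaring gives (α + 24)^2 = -199, i.e. α^2 + 48α + 576 = -199, so α^2 + 48α + 775 = 0. The discriminant of x^2 + 48x + 775 is (48)^2 - 4·(775) = 2304 - 3100 = -796, and 4·(-199) is not a perfect square in Q since -199 is squarefree and ≠ 1. Hence x^2 + 48x + 775 is irreducible over Q and is the minimal polynomial of α.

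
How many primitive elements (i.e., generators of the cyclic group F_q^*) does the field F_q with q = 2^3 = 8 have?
There are φ(7) = 6 primitive elements

F_q^* is cyclic of order q - 1 = 7. A cyclic group of order m has exactly φ(m) generators. Here m = 7 = 7, so the number of primitive elements is φ(7) = 6.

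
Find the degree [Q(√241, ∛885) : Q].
[Q(√241, ∛885) : Q] = 6

Let L = Q(√241, ∛885). Since Q(√241) ⊂ L and [Q(√241):Q] = 2, the tower law gives 2 | [L:Q]. Likewise Q(∛885) ⊂ L with [Q(∛885):Q] = 3 (because 885 is not a perfect cube), so 3 | [L:Q]. As gcd(2,3) = 1, [L:Q] is divisible by 6. Conversely L is generated over Q by √241 and ∛885, so [L:Q] ≤ 2·3 = 6. Therefore [Q(√241, ∛885) : Q] = 6.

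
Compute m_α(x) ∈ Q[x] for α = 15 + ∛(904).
m_α(x) = x^3 - 45x^2 + 675x - 4279

Set β = α - 15 = ∛(904), so β^3 = 904. Then (α - 15)^3 - 904 = 0, i.e. α is a root of g(x) = (x - 15)^3 - 904 = x^3 - 45x^2 + 675x - 4279. Since g(x) = h(x - 15) where h(x) = x^3 - 904, and h is irreducible over Q (because 904 is not a perfect cube, so h has no rational root, and a monic cubic with no rational root is irreducible), g is also irreducible (irreducibility is preserved under the substitution x → x - 15). Hence m_α(x) = x^3 - 45x^2 + 675x - 4279.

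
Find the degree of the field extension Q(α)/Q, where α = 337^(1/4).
[Q(α):Q] = 4

α is a root of x^4 - 337. By Eisenstein's criterion at the prime p = 337 (which divides the constant term 337 but p^2 = 113569 does not, since 337 is squarefree), x^4 - 337 is irreducible over Q. Hence [Q(α):Q] = 4.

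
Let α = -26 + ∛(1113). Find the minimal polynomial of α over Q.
m_α(x) = x^3 + 78x^2 + 2028x + 16463

Set β = α + 26 = ∛(1113), so β^3 = 1113. Then (α + 26)^3 - 1113 = 0, i.e. α is a root of g(x) = (x + 26)^3 - 1113 = x^3 + 78x^2 + 2028x + 16463. Since g(x) = h(x + 26) where h(x) = x^3 - 1113, and h is irreducible over Q (because 1113 is not a perfect cube, so h has no rational root, and a monic cubic with no rational root is irreducible), g is also irreducible (irreducibility is preserved under the substitution x → x + 26). Hence m_α(x) = x^3 + 78x^2 + 2028x + 16463.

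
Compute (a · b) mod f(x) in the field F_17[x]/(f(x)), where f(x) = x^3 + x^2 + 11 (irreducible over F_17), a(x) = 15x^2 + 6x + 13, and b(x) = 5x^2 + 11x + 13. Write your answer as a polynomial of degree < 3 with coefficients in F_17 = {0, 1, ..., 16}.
a · b ≡ 2x^2 + 8x + 5 (mod f(x))

Multiply in F_17[x]: a(x)·b(x) = (15x^2 + 6x + 13)·(5x^2 + 11x + 13) = 7x^4 + 8x^3 + 3x^2 + 16. This has degree ≥ 3, so divide by f(x) over F_17: 7x^4 + 8x^3 + 3x^2 + 16 = (7x + 1)·(x^3 + x^2 + 11) + (2x^2 + 8x + 5). Hence a·b ≡ 2x^2 + 8x + 5 (mod f). (F_17[x]/(f) is a field with 17^3 = 4913 elements since f is irreducible of degree 3.)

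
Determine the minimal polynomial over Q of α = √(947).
m_α(x) = x^2 - 947

α satisfies α^2 - 947 = 0, so x^2 - 947 annihilates α. Since d = 947 is squarefree and ≠ 1, it is not a perfect square in Q, so x^2 - 947 has no rational root and is therefore irreducible over Q (a degree-2 polynomial over a field is irreducible iff it has no root). Hence m_α(x) = x^2 - 947.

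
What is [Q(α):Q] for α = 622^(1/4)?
[Q(α):Q] = 4

α is a root of x^4 - 622. By Eisenstein's criterion at the prime p = 2 (which divides the constant term 622 but p^2 = 4 does not, since 622 is squarefree), x^4 - 622 is irreducible over Q. Hence [Q(α):Q] = 4.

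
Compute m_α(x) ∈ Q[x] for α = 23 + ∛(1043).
m_α(x) = x^3 - 69x^2 + 1587x - 13210

Set β = α - 23 = ∛(1043), so β^3 = 1043. Then (α - 23)^3 - 1043 = 0, i.e. α is a root of g(x) = (x - 23)^3 - 1043 = x^3 - 69x^2 + 1587x - 13210. Since g(x) = h(x - 23) where h(x) = x^3 - 1043, and h is irreducible over Q (because 1043 is not a perfect cube, so h has no rational root, and a monic cubic with no rational root is irreducible), g is also irreducible (irreducibility is preserved under the substitution x → x - 23). Hence m_α(x) = x^3 - 69x^2 + 1587x - 13210.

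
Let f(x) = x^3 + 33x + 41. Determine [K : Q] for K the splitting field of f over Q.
[K : Q] = 6

By the rational root test, any rational root of the monic integer polynomial f(x) = x^3 + 33x + 41 must be an integer dividing the constant term 41, i.e. one of ±{1, 41}. Evaluating: f(1) = 75, f(-1) = 7, f(41) = 70315, f(-41) = -70233; none is 0, so f has no rational root and is therefore irreducible over Q (a cubic with no linear factor over a field is irreducible). For an irreducible cubic, the Galois group is A_3 or S_3 according as the discriminant disc(f) = -4a^3 - 27b^2 = -4·(33)^3 - 27·(41)^2 = -189135 is or is not a square in Q. Here disc(f) = -189135 is not a perfect square in Q, so the Galois group of f over Q is not contained in A_3 and must be all of S_3. The splitting field has degree |S_3| = 6 over Q, so [K : Q] = 6.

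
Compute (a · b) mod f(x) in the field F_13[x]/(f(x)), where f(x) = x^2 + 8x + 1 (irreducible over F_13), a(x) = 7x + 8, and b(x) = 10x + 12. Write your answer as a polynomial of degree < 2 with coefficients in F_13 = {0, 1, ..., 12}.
a · b ≡ 7x (mod f(x))

Multiply in F_13[x]: a(x)·b(x) = (7x + 8)·(10x + 12) = 5x^2 + 8x + 5. This has degree ≥ 2, so divide by f(x) over F_13: 5x^2 + 8x + 5 = (5)·(x^2 + 8x + 1) + (7x). Hence a·b ≡ 7x (mod f). (F_13[x]/(f) is a field with 13^2 = 169 elements since f is irreducible of degree 2.)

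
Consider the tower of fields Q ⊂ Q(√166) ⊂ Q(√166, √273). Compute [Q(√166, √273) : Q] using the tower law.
[Q(√166, √273) : Q] = 4

[Q(√166):Q] = 2 (min poly x^2 - 166, irreducible since 166 is squarefree > 1). For the top step, suppose √273 ∈ Q(√166), say √273 = c + d√166 with c, d ∈ Q. Squaring: 273 = c^2 + 166d^2 + 2cd√166. Since √166 ∉ Q this forces 2cd = 0. If d = 0 then √273 = c ∈ Q, contradicting 273 squarefree > 1. If c = 0 then 273 = 166d^2, so 166·273 = (166d)^2 is a perfect square in Q — but 166·273 = 45318 is not a perfect square (since 166 and 273 are distinct squarefree integers). Contradiction. Hence √273 ∉ Q(√166), so x^2 - 273 stays irreducible over Q(√166) and [Q(√166, √273) : Q(√166)] = 2. By the tower law, [Q(√166, √273) : Q] = 2 · 2 = 4.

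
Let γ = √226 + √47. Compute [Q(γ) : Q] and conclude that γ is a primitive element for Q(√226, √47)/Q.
[Q(γ) : Q] = 4 (equivalently, Q(γ) = Q(√226, √47))

Obviously Q(γ) ⊆ Q(√226, √47), and [Q(√226, √47):Q] = 4 (since 226, 47 are distinct squarefree integers > 1 with 10622 not a perfect square). To show equality we compute the minimal polynomial of γ. From γ = √226 + √47: γ^2 = 226 + 2√(10622) + 47 = 273 + 2√(10622), so γ^2 - 273 = 2√(10622); squaring, (γ^2 - 273)^2 = 4·10622, i.e. γ^4 - 546γ^2 + 74529 - 42488 = 0, i.e. γ^4 - 546γ^2 + 32041 = 0. So γ is a root of x^4 - 546x^2 + 32041. This polynomial is irreducible over Q: it has no rational root (each ±√226 ± √47 is irrational), and any factorization into two quadratics over Q would force √(10622) ∈ Q (pairing opposite roots) or √226, √47 ∈ Q (other pairings), all impossible. Hence [Q(γ):Q] = 4 = [Q(√226, √47):Q], so Q(γ) = Q(√226, √47).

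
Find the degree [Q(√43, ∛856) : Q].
[Q(√43, ∛856) : Q] = 6

Let L = Q(√43, ∛856). Since Q(√43) ⊂ L and [Q(√43):Q] = 2, the tower law gives 2 | [L:Q]. Likewise Q(∛856) ⊂ L with [Q(∛856):Q] = 3 (because 856 is not a perfect cube), so 3 | [L:Q]. As gcd(2,3) = 1, [L:Q] is divisible by 6. Conversely L is generated over Q by √43 and ∛856, so [L:Q] ≤ 2·3 = 6. Therefore [Q(√43, ∛856) : Q] = 6.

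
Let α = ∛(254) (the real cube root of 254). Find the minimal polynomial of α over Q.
m_α(x) = x^3 - 254

α satisfies α^3 = 254, so x^3 - 254 annihilates α. By the rational root test, a rational root p/q (in lowest terms) of x^3 - 254 would satisfy p^3 = 254 q^3, forcing q = 1 and p^3 = 254; but 254 is not a perfect cube, contradiction. A monic cubic over Q with no rational root is irreducible (any nontrivial factorization would include a linear factor). Hence x^3 - 254 is the minimal polynomial of α, and in particular [Q(α):Q] = 3.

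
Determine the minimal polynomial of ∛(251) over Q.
m_α(x) = x^3 - 251

α satisfies α^3 = 251, so x^3 - 251 annihilates α. By the rational root test, a rational root p/q (in lowest terms) of x^3 - 251 would satisfy p^3 = 251 q^3, forcing q = 1 and p^3 = 251; but 251 is not a perfect cube, contradiction. A monic cubic over Q with no rational root is irreducible (any nontrivial factorization would include a linear factor). Hence x^3 - 251 is the minimal polynomial of α, and in particular [Q(α):Q] = 3.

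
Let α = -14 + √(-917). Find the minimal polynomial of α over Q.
m_α(x) = x^2 + 28x + 1113

From α + 14 = √(-917), squaring gives (α + 14)^2 = -917, i.e. α^2 + 28α + 196 = -917, so α^2 + 28α + 1113 = 0. The discriminant of x^2 + 28x + 1113 is (28)^2 - 4·(1113) = 784 - 4452 = -3668, and 4·(-917) is not a perfect square in Q since -917 is squarefree and ≠ 1. Hence x^2 + 28x + 1113 is irreducible over Q and is the minimal polynomial of α.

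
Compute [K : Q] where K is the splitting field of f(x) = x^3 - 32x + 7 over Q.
[K : Q] = 6

By the rational root test, any rational root of the monic integer polynomial f(x) = x^3 - 32x + 7 must be an integer dividing the constant term 7, i.e. one of ±{1, 7}. Evaluating: f(1) = -24, f(-1) = 38, f(7) = 126, f(-7) = -112; none is 0, so f has no rational root and is therefore irreducible over Q (a cubic with no linear factor over a field is irreducible). For an irreducible cubic, the Galois group is A_3 or S_3 according as the discriminant disc(f) = -4a^3 - 27b^2 = -4·(-32)^3 - 27·(7)^2 = 129749 is or is not a square in Q. Here disc(f) = 129749 is not a perfect square in Q, so the Galois group of f over Q is not contained in A_3 and must be all of S_3. The splitting field has degree |S_3| = 6 over Q, so [K : Q] = 6.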